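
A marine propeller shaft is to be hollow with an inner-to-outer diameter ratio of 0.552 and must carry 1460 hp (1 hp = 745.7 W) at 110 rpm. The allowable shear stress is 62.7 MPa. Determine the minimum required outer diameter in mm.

204 mm

ω = 2π·110/60 = 11.52 rad/s, so T = P/ω = 1460×745.7 / 11.52 = 94510 N·m.
For a hollow shaft with d_i/d_o = 0.552: τ_max = 16T/(π d_o³ (1−k⁴)), so d_o = [16T/(π τ_allow (1−k⁴))]^(1/3) = [16·94510/(π·6.27×10^7·0.9072)]^(1/3) = 0.2038 m.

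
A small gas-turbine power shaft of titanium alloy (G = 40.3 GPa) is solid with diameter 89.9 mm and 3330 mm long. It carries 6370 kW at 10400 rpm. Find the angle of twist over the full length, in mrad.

75.4 mrad

ω = 2π·10400/60 = 1089 rad/s, so T = P/ω = 6370×10³ / 1089 = 5849 N·m.
J = πd⁴/32 = π(0.0899)⁴/32 = 6.413×10^-6 m⁴.
θ = T·L/(G·J) = 5849 × 3.33 / (40.3×10⁹ × 6.413×10^-6) = 0.07537 rad.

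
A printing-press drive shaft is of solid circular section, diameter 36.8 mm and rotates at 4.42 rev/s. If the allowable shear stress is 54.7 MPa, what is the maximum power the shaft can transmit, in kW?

14.9 kW

J = πd⁴/32 = π(0.0368)⁴/32 = 1.800×10^-7 m⁴.
T_max = τ_allow·J/r = 5.47×10^7 × 1.800×10^-7 / 0.0184 = 535.3 N·m.
ω = 2π·4.42 = 27.77 rad/s, so P_max = T_max·ω = 1.486×10^4 W.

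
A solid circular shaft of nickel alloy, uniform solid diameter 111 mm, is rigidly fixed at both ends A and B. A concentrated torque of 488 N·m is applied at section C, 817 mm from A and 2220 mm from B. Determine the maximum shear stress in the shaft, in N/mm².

With uniform GJ and both ends fixed, compatibility θ_AC = θ_CB gives T_A·a = T_B·b, together with T_A + T_B = T₀.
T_A = T₀·b/(a+b) = 488.0·2220/3037 = 356.7 N·m; T_B = 131.3 N·m.
τ in each portion: τ_AC = 1.33×10^6 Pa, τ_CB = 4.89×10^5 Pa; maximum is in AC.
τ_max = T_AC·r/J = 356.7·0.0555/1.49×10^-5 = 1.328×10^6 Pa.

1.33 N/mm²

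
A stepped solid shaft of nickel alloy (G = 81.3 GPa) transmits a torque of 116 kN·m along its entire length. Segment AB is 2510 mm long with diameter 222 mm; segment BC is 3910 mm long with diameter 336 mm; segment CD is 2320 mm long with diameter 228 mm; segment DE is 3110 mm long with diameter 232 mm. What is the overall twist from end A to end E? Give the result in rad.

0.0476 rad

J_AB = π(0.222)⁴/32 = 2.38×10^-4 m⁴; J_BC = π(0.336)⁴/32 = 1.25×10^-3 m⁴; J_CD = π(0.228)⁴/32 = 2.65×10^-4 m⁴; J_DE = π(0.232)⁴/32 = 2.84×10^-4 m⁴.
θ = (T/G)·Σ L_i/J_i = (116000/81.3×10⁹)·(2.51/2.38×10^-4 + 3.91/1.25×10^-3 + 2.32/2.65×10^-4 + 3.11/2.84×10^-4) = 0.04756 rad.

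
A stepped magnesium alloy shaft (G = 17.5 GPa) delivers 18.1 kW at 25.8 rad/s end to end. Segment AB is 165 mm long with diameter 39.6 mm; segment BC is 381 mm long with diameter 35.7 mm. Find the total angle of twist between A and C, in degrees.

ω = 25.8 rad/s, so T = P/ω = 18.1×10³ / 25.80 = 701.6 N·m.
J_AB = π(0.0396)⁴/32 = 2.41×10^-7 m⁴; J_BC = π(0.0357)⁴/32 = 1.59×10^-7 m⁴.
θ = (T/G)·Σ L_i/J_i = (701.6/17.5×10⁹)·(0.165/2.41×10^-7 + 0.381/1.59×10^-7) = 0.1232 rad.

7.06°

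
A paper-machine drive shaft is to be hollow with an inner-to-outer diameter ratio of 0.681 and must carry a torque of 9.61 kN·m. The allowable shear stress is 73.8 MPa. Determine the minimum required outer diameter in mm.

For a hollow shaft with d_i/d_o = 0.681: τ_max = 16T/(π d_o³ (1−k⁴)), so d_o = [16T/(π τ_allow (1−k⁴))]^(1/3) = [16·9610/(π·7.38×10^7·0.7849)]^(1/3) = 0.09454 m.

94.5 mm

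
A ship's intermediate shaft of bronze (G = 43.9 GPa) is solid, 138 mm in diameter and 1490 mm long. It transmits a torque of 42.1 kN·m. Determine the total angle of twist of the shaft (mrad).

40.1 mrad

J = πd⁴/32 = π(0.138)⁴/32 = 3.561×10^-5 m⁴.
θ = T·L/(G·J) = 42100 × 1.49 / (43.9×10⁹ × 3.561×10^-5) = 0.04013 rad.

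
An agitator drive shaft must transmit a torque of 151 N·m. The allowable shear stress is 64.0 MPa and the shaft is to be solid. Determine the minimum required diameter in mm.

For a solid shaft τ_max = 16T/(πd³), so d = (16T/(π τ_allow))^(1/3) = (16·151.0/(π·6.40×10^7))^(1/3) = 0.02290 m.

22.9 mm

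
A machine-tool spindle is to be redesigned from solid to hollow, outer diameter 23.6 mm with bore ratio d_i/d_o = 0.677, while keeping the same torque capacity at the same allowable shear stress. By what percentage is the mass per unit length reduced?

36.6 %

Equal τ_max and T ⇒ the solid shaft needs d_s³ = d_o³(1−k⁴), so d_s = 23.6·(1−0.677⁴)^(1/3) = 21.82 mm.
Area ratio A_h/A_s = d_o²(1−k²)/d_s² = (1−k²)/(1−k⁴)^(2/3) = 0.6339.
Mass saving = 1 − 0.6339 = 36.6 %.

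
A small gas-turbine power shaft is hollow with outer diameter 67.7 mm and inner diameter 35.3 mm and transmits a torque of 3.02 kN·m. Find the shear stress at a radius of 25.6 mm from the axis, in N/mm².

J = π(d_o⁴ − d_i⁴)/32 = π(0.0677⁴ − 0.0353⁴)/32 = 1.910×10^-6 m⁴.
Shear stress varies linearly with radius: τ = T·r/J = 3020 × 0.0256 / 1.910×10^-6 = 4.048×10^7 Pa.

40.5 N/mm²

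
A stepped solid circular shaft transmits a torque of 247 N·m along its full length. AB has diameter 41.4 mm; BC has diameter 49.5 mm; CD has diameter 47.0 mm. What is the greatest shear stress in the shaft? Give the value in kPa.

Under the same torque, τ_max = 16T/(πd³) is largest where d is smallest — segment AB (d = 41.4 mm).
τ_max = 16·247.0/(π·(0.0414)³) = 1.773×10^7 Pa.

17700 kPa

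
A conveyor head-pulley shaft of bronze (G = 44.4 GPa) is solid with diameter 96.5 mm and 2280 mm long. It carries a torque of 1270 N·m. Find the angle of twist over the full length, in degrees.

0.439°

J = πd⁴/32 = π(0.0965)⁴/32 = 8.514×10^-6 m⁴.
θ = T·L/(G·J) = 1270 × 2.28 / (44.4×10⁹ × 8.514×10^-6) = 7.660×10^-3 rad.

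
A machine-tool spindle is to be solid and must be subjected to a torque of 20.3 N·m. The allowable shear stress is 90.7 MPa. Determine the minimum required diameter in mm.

For a solid shaft τ_max = 16T/(πd³), so d = (16T/(π τ_allow))^(1/3) = (16·20.30/(π·9.07×10^7))^(1/3) = 0.01045 m.

10.4 mm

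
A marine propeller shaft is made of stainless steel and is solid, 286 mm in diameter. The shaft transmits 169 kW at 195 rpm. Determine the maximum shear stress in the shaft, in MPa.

ω = 2π·195/60 = 20.42 rad/s, so T = P/ω = 169×10³ / 20.42 = 8276 N·m.
J = πd⁴/32 = π(0.286)⁴/32 = 6.568×10^-4 m⁴.
τ_max = T·r/J = 8276 × 0.143 / 6.568×10^-4 = 1.802×10^6 Pa.

1.80 MPa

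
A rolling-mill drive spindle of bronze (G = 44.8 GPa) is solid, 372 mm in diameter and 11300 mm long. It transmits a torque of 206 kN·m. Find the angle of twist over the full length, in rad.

J = πd⁴/32 = π(0.372)⁴/32 = 1.880×10^-3 m⁴.
θ = T·L/(G·J) = 206000 × 11.3 / (44.8×10⁹ × 1.880×10^-3) = 0.02764 rad.

0.0276 rad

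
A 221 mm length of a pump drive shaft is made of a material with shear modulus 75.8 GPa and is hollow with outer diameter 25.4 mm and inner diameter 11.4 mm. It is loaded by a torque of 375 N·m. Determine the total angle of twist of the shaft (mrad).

J = π(d_o⁴ − d_i⁴)/32 = π(0.0254⁴ − 0.0114⁴)/32 = 3.921×10^-8 m⁴.
θ = T·L/(G·J) = 375.0 × 0.221 / (75.8×10⁹ × 3.921×10^-8) = 0.02789 rad.

27.9 mrad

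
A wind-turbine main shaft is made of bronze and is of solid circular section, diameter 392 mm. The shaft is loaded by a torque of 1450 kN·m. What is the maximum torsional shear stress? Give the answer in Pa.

1.23e8 Pa

J = πd⁴/32 = π(0.392)⁴/32 = 2.318×10^-3 m⁴.
τ_max = T·r/J = 1.450e6 × 0.196 / 2.318×10^-3 = 1.226×10^8 Pa.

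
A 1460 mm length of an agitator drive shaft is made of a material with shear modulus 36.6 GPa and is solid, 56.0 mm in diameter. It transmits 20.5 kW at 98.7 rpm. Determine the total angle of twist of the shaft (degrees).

ω = 2π·98.7/60 = 10.34 rad/s, so T = P/ω = 20.5×10³ / 10.34 = 1983 N·m.
J = πd⁴/32 = π(0.0560)⁴/32 = 9.655×10^-7 m⁴.
θ = T·L/(G·J) = 1983 × 1.46 / (36.6×10⁹ × 9.655×10^-7) = 0.08195 rad.

4.70°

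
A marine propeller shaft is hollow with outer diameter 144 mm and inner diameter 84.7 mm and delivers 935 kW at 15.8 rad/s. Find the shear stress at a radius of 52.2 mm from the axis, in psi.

12100 psi

ω = 15.8 rad/s, so T = P/ω = 935×10³ / 15.80 = 59180 N·m.
J = π(d_o⁴ − d_i⁴)/32 = π(0.144⁴ − 0.0847⁴)/32 = 3.716×10^-5 m⁴.
Shear stress varies linearly with radius: τ = T·r/J = 59180 × 0.0522 / 3.716×10^-5 = 8.313×10^7 Pa.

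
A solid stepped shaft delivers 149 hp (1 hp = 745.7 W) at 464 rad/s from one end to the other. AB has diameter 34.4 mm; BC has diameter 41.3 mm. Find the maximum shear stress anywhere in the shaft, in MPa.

ω = 464 rad/s, so T = P/ω = 149×745.7 / 464.0 = 239.5 N·m.
Under the same torque, τ_max = 16T/(πd³) is largest where d is smallest — segment AB (d = 34.4 mm).
τ_max = 16·239.5/(π·(0.0344)³) = 2.996×10^7 Pa.

30.0 MPa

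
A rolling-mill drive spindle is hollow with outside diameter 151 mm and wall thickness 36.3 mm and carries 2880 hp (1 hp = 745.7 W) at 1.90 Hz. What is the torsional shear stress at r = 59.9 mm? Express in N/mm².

228 N/mm²

ω = 2π·1.90 = 11.94 rad/s, so T = P/ω = 2880×745.7 / 11.94 = 179900 N·m.
J = π(d_o⁴ − d_i⁴)/32 = π(0.151⁴ − 0.0784⁴)/32 = 4.733×10^-5 m⁴.
Shear stress varies linearly with radius: τ = T·r/J = 179900 × 0.0599 / 4.733×10^-5 = 2.277×10^8 Pa.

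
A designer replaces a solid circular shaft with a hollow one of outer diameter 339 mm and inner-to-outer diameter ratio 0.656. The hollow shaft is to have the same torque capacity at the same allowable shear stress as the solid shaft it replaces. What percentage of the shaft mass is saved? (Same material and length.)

Equal τ_max and T ⇒ the solid shaft needs d_s³ = d_o³(1−k⁴), so d_s = 339·(1−0.656⁴)^(1/3) = 316.6 mm.
Area ratio A_h/A_s = d_o²(1−k²)/d_s² = (1−k²)/(1−k⁴)^(2/3) = 0.6530.
Mass saving = 1 − 0.6530 = 34.7 %.

34.7 %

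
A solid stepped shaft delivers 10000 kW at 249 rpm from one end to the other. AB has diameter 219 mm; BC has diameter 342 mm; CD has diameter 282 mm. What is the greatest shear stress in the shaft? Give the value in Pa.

1.86e8 Pa

ω = 2π·249/60 = 26.08 rad/s, so T = P/ω = 10000×10³ / 26.08 = 383500 N·m.
Under the same torque, τ_max = 16T/(πd³) is largest where d is smallest — segment AB (d = 219 mm).
τ_max = 16·383500/(π·(0.219)³) = 1.860×10^8 Pa.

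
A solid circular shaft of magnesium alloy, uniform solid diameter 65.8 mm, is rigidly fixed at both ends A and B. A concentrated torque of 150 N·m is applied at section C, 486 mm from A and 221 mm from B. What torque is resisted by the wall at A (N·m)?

With uniform GJ and both ends fixed, compatibility θ_AC = θ_CB gives T_A·a = T_B·b, together with T_A + T_B = T₀.
T_A = T₀·b/(a+b) = 150.0·221/707.0 = 46.89 N·m; T_B = 103.1 N·m.

46.9 N·m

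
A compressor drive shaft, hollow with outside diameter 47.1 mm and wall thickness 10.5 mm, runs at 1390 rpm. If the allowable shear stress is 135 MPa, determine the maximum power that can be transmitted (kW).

J = π(d_o⁴ − d_i⁴)/32 = π(0.0471⁴ − 0.0261⁴)/32 = 4.376×10^-7 m⁴.
T_max = τ_allow·J/r = 1.35×10^8 × 4.376×10^-7 / 0.0236 = 2509 N·m.
ω = 2π·1390/60 = 145.6 rad/s, so P_max = T_max·ω = 3.651×10^5 W.

365 kW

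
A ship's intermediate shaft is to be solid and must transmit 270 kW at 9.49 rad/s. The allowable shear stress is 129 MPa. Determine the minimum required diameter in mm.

104 mm

ω = 9.49 rad/s, so T = P/ω = 270×10³ / 9.490 = 28450 N·m.
For a solid shaft τ_max = 16T/(πd³), so d = (16T/(π τ_allow))^(1/3) = (16·28450/(π·1.29×10^8))^(1/3) = 0.1040 m.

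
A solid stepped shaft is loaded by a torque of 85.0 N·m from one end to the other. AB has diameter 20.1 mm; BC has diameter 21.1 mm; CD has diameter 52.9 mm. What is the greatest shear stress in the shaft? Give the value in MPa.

53.3 MPa

Under the same torque, τ_max = 16T/(πd³) is largest where d is smallest — segment AB (d = 20.1 mm).
τ_max = 16·85.00/(π·(0.0201)³) = 5.331×10^7 Pa.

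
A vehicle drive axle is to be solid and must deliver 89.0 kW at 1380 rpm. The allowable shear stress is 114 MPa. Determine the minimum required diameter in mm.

30.2 mm

ω = 2π·1380/60 = 144.5 rad/s, so T = P/ω = 89.0×10³ / 144.5 = 615.9 N·m.
For a solid shaft τ_max = 16T/(πd³), so d = (16T/(π τ_allow))^(1/3) = (16·615.9/(π·1.14×10^8))^(1/3) = 0.03019 m.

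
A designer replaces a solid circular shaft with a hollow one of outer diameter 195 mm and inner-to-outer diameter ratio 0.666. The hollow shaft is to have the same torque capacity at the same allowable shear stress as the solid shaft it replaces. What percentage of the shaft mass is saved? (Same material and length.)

Equal τ_max and T ⇒ the solid shaft needs d_s³ = d_o³(1−k⁴), so d_s = 195·(1−0.666⁴)^(1/3) = 181.3 mm.
Area ratio A_h/A_s = d_o²(1−k²)/d_s² = (1−k²)/(1−k⁴)^(2/3) = 0.6439.
Mass saving = 1 − 0.6439 = 35.6 %.

35.6 %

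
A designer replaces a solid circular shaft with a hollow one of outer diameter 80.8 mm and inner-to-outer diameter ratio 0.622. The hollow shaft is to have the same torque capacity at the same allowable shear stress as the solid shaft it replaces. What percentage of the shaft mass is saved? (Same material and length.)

31.7 %

Equal τ_max and T ⇒ the solid shaft needs d_s³ = d_o³(1−k⁴), so d_s = 80.8·(1−0.622⁴)^(1/3) = 76.55 mm.
Area ratio A_h/A_s = d_o²(1−k²)/d_s² = (1−k²)/(1−k⁴)^(2/3) = 0.6831.
Mass saving = 1 − 0.6831 = 31.7 %.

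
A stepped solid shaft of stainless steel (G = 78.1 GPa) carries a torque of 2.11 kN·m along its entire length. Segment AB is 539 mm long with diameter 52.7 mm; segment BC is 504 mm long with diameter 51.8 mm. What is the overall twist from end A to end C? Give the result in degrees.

2.21°

J_AB = π(0.0527)⁴/32 = 7.57×10^-7 m⁴; J_BC = π(0.0518)⁴/32 = 7.07×10^-7 m⁴.
θ = (T/G)·Σ L_i/J_i = (2110/78.1×10⁹)·(0.539/7.57×10^-7 + 0.504/7.07×10^-7) = 0.03849 rad.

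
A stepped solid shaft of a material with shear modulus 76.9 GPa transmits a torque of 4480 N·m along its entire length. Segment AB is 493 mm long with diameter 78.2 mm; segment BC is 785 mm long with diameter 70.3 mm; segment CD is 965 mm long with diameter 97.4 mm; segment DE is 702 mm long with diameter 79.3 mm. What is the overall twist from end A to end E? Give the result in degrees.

J_AB = π(0.0782)⁴/32 = 3.67×10^-6 m⁴; J_BC = π(0.0703)⁴/32 = 2.40×10^-6 m⁴; J_CD = π(0.0974)⁴/32 = 8.84×10^-6 m⁴; J_DE = π(0.0793)⁴/32 = 3.88×10^-6 m⁴.
θ = (T/G)·Σ L_i/J_i = (4480/76.9×10⁹)·(0.493/3.67×10^-6 + 0.785/2.40×10^-6 + 0.965/8.84×10^-6 + 0.702/3.88×10^-6) = 0.04379 rad.

2.51°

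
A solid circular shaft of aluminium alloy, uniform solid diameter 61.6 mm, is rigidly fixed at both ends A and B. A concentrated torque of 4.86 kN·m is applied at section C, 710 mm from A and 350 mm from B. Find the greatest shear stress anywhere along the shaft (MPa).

70.9 MPa

With uniform GJ and both ends fixed, compatibility θ_AC = θ_CB gives T_A·a = T_B·b, together with T_A + T_B = T₀.
T_A = T₀·b/(a+b) = 4860·350/1060 = 1605 N·m; T_B = 3255 N·m.
τ in each portion: τ_AC = 3.50×10^7 Pa, τ_CB = 7.09×10^7 Pa; maximum is in CB.
τ_max = T_CB·r/J = 3255·0.0308/1.41×10^-6 = 7.093×10^7 Pa.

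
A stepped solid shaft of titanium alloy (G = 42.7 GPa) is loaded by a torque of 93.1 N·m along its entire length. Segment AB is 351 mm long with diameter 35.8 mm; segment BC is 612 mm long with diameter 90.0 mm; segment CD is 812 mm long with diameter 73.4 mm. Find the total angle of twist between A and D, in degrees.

J_AB = π(0.0358)⁴/32 = 1.61×10^-7 m⁴; J_BC = π(0.0900)⁴/32 = 6.44×10^-6 m⁴; J_CD = π(0.0734)⁴/32 = 2.85×10^-6 m⁴.
θ = (T/G)·Σ L_i/J_i = (93.10/42.7×10⁹)·(0.351/1.61×10^-7 + 0.612/6.44×10^-6 + 0.812/2.85×10^-6) = 5.574×10^-3 rad.

0.319°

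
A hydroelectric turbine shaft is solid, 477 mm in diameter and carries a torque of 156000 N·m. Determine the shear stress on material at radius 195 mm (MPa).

5.99 MPa

J = πd⁴/32 = π(0.477)⁴/32 = 5.082×10^-3 m⁴.
Shear stress varies linearly with radius: τ = T·r/J = 156000 × 0.195 / 5.082×10^-3 = 5.985×10^6 Pa.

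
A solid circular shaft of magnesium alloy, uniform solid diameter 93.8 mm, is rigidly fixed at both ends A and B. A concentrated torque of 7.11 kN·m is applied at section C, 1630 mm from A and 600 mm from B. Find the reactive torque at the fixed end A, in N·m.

1910 N·m

With uniform GJ and both ends fixed, compatibility θ_AC = θ_CB gives T_A·a = T_B·b, together with T_A + T_B = T₀.
T_A = T₀·b/(a+b) = 7110·600/2230 = 1913 N·m; T_B = 5197 N·m.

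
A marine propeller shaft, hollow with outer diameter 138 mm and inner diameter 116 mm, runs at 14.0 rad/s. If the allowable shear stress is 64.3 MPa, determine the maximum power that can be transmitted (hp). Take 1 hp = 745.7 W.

J = π(d_o⁴ − d_i⁴)/32 = π(0.138⁴ − 0.116⁴)/32 = 1.783×10^-5 m⁴.
T_max = τ_allow·J/r = 6.43×10^7 × 1.783×10^-5 / 0.0690 = 16620 N·m.
ω = 14.0 rad/s, so P_max = T_max·ω = 2.326×10^5 W.

312 hp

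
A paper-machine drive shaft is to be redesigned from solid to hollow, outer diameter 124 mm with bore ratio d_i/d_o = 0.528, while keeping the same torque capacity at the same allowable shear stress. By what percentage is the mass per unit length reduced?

Equal τ_max and T ⇒ the solid shaft needs d_s³ = d_o³(1−k⁴), so d_s = 124·(1−0.528⁴)^(1/3) = 120.7 mm.
Area ratio A_h/A_s = d_o²(1−k²)/d_s² = (1−k²)/(1−k⁴)^(2/3) = 0.7612.
Mass saving = 1 − 0.7612 = 23.9 %.

23.9 %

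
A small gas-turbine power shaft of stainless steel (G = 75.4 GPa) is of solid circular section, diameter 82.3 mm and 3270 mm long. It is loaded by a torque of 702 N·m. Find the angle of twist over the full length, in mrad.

6.76 mrad

J = πd⁴/32 = π(0.0823)⁴/32 = 4.504×10^-6 m⁴.
θ = T·L/(G·J) = 702.0 × 3.27 / (75.4×10⁹ × 4.504×10^-6) = 6.759×10^-3 rad.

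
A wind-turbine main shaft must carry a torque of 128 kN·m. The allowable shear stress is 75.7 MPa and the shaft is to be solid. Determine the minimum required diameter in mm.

205 mm

For a solid shaft τ_max = 16T/(πd³), so d = (16T/(π τ_allow))^(1/3) = (16·128000/(π·7.57×10^7))^(1/3) = 0.2050 m.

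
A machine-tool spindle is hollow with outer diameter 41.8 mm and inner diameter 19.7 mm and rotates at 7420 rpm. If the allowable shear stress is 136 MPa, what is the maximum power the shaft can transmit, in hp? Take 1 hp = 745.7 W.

J = π(d_o⁴ − d_i⁴)/32 = π(0.0418⁴ − 0.0197⁴)/32 = 2.849×10^-7 m⁴.
T_max = τ_allow·J/r = 1.36×10^8 × 2.849×10^-7 / 0.0209 = 1854 N·m.
ω = 2π·7420/60 = 777.0 rad/s, so P_max = T_max·ω = 1.441×10^6 W.

1930 hp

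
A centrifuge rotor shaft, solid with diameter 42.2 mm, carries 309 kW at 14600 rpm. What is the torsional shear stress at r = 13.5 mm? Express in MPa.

8.76 MPa

ω = 2π·14600/60 = 1529 rad/s, so T = P/ω = 309×10³ / 1529 = 202.1 N·m.
J = πd⁴/32 = π(0.0422)⁴/32 = 3.114×10^-7 m⁴.
Shear stress varies linearly with radius: τ = T·r/J = 202.1 × 0.0135 / 3.114×10^-7 = 8.763×10^6 Pa.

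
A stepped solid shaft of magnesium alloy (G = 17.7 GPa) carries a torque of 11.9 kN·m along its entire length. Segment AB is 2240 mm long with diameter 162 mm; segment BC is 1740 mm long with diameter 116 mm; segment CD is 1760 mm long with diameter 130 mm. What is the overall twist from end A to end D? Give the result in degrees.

7.46°

J_AB = π(0.162)⁴/32 = 6.76×10^-5 m⁴; J_BC = π(0.116)⁴/32 = 1.78×10^-5 m⁴; J_CD = π(0.130)⁴/32 = 2.80×10^-5 m⁴.
θ = (T/G)·Σ L_i/J_i = (11900/17.7×10⁹)·(2.24/6.76×10^-5 + 1.74/1.78×10^-5 + 1.76/2.80×10^-5) = 0.1303 rad.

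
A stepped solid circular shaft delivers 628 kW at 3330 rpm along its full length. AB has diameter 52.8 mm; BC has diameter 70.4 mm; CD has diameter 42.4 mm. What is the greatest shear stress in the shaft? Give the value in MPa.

120 MPa

ω = 2π·3330/60 = 348.7 rad/s, so T = P/ω = 628×10³ / 348.7 = 1801 N·m.
Under the same torque, τ_max = 16T/(πd³) is largest where d is smallest — segment CD (d = 42.4 mm).
τ_max = 16·1801/(π·(0.0424)³) = 1.203×10^8 Pa.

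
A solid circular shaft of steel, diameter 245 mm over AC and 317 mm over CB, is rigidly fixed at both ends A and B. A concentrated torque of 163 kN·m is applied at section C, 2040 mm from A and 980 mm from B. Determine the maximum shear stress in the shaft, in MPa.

Compatibility: T_A·a/J_AC = T_B·b/J_CB with T_A + T_B = T₀.
J_AC = 3.54×10^-4 m⁴, J_CB = 9.91×10^-4 m⁴, so T_A = T₀·(J_AC/a)/((J_AC/a)+(J_CB/b)) = 23850 N·m, T_B = 139100 N·m.
τ in each portion: τ_AC = 8.26×10^6 Pa, τ_CB = 2.22×10^7 Pa; maximum is in CB.
τ_max = T_CB·r/J = 139100·0.159/9.91×10^-4 = 2.225×10^7 Pa.

22.2 MPa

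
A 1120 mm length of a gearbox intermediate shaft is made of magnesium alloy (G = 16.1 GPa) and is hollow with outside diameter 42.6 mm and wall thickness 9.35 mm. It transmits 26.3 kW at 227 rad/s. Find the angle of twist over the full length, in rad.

0.0277 rad

ω = 227 rad/s, so T = P/ω = 26.3×10³ / 227.0 = 115.9 N·m.
J = π(d_o⁴ − d_i⁴)/32 = π(0.0426⁴ − 0.0239⁴)/32 = 2.913×10^-7 m⁴.
θ = T·L/(G·J) = 115.9 × 1.12 / (16.1×10⁹ × 2.913×10^-7) = 0.02767 rad.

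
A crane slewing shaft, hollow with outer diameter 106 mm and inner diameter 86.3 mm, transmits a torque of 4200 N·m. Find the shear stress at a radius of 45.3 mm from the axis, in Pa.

J = π(d_o⁴ − d_i⁴)/32 = π(0.106⁴ − 0.0863⁴)/32 = 6.949×10^-6 m⁴.
Shear stress varies linearly with radius: τ = T·r/J = 4200 × 0.0453 / 6.949×10^-6 = 2.738×10^7 Pa.

2.74e7 Pa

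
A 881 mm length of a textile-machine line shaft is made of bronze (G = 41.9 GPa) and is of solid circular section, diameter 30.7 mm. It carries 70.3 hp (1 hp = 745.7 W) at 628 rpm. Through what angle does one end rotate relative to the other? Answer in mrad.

ω = 2π·628/60 = 65.76 rad/s, so T = P/ω = 70.3×745.7 / 65.76 = 797.1 N·m.
J = πd⁴/32 = π(0.0307)⁴/32 = 8.721×10^-8 m⁴.
θ = T·L/(G·J) = 797.1 × 0.881 / (41.9×10⁹ × 8.721×10^-8) = 0.1922 rad.

192 mrad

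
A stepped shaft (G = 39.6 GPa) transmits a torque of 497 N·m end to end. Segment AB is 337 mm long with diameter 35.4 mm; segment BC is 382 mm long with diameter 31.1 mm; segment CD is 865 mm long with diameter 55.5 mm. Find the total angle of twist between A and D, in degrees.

J_AB = π(0.0354)⁴/32 = 1.54×10^-7 m⁴; J_BC = π(0.0311)⁴/32 = 9.18×10^-8 m⁴; J_CD = π(0.0555)⁴/32 = 9.31×10^-7 m⁴.
θ = (T/G)·Σ L_i/J_i = (497.0/39.6×10⁹)·(0.337/1.54×10^-7 + 0.382/9.18×10^-8 + 0.865/9.31×10^-7) = 0.09129 rad.

5.23°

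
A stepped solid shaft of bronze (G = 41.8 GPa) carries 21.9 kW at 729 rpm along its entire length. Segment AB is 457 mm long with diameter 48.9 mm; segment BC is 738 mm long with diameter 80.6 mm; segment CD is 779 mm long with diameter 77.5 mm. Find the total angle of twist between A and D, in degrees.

0.477°

ω = 2π·729/60 = 76.34 rad/s, so T = P/ω = 21.9×10³ / 76.34 = 286.9 N·m.
J_AB = π(0.0489)⁴/32 = 5.61×10^-7 m⁴; J_BC = π(0.0806)⁴/32 = 4.14×10^-6 m⁴; J_CD = π(0.0775)⁴/32 = 3.54×10^-6 m⁴.
θ = (T/G)·Σ L_i/J_i = (286.9/41.8×10⁹)·(0.457/5.61×10^-7 + 0.738/4.14×10^-6 + 0.779/3.54×10^-6) = 8.319×10^-3 rad.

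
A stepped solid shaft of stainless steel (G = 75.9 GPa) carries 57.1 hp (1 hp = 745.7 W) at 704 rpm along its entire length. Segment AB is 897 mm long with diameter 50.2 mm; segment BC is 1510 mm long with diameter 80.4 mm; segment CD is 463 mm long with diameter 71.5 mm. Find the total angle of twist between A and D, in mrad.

15.1 mrad

ω = 2π·704/60 = 73.72 rad/s, so T = P/ω = 57.1×745.7 / 73.72 = 577.6 N·m.
J_AB = π(0.0502)⁴/32 = 6.23×10^-7 m⁴; J_BC = π(0.0804)⁴/32 = 4.10×10^-6 m⁴; J_CD = π(0.0715)⁴/32 = 2.57×10^-6 m⁴.
θ = (T/G)·Σ L_i/J_i = (577.6/75.9×10⁹)·(0.897/6.23×10^-7 + 1.51/4.10×10^-6 + 0.463/2.57×10^-6) = 0.01512 rad.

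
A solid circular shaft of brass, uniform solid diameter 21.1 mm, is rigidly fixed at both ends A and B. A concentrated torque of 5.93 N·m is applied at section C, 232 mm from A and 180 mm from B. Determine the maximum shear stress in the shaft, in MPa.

With uniform GJ and both ends fixed, compatibility θ_AC = θ_CB gives T_A·a = T_B·b, together with T_A + T_B = T₀.
T_A = T₀·b/(a+b) = 5.930·180/412.0 = 2.591 N·m; T_B = 3.339 N·m.
τ in each portion: τ_AC = 1.40×10^6 Pa, τ_CB = 1.81×10^6 Pa; maximum is in CB.
τ_max = T_CB·r/J = 3.339·0.0106/1.95×10^-8 = 1.810×10^6 Pa.

1.81 MPa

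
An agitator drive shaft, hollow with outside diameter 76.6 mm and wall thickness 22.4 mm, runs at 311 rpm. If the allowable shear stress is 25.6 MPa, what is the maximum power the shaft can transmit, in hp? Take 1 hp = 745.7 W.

95.7 hp

J = π(d_o⁴ − d_i⁴)/32 = π(0.0766⁴ − 0.0318⁴)/32 = 3.280×10^-6 m⁴.
T_max = τ_allow·J/r = 2.56×10^7 × 3.280×10^-6 / 0.0383 = 2192 N·m.
ω = 2π·311/60 = 32.57 rad/s, so P_max = T_max·ω = 7.139×10^4 W.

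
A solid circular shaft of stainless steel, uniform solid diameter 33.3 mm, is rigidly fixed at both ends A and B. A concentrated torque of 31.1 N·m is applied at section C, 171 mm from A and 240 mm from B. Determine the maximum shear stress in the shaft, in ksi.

With uniform GJ and both ends fixed, compatibility θ_AC = θ_CB gives T_A·a = T_B·b, together with T_A + T_B = T₀.
T_A = T₀·b/(a+b) = 31.10·240/411.0 = 18.16 N·m; T_B = 12.94 N·m.
τ in each portion: τ_AC = 2.50×10^6 Pa, τ_CB = 1.78×10^6 Pa; maximum is in AC.
τ_max = T_AC·r/J = 18.16·0.0166/1.21×10^-7 = 2.505×10^6 Pa.

0.363 ksi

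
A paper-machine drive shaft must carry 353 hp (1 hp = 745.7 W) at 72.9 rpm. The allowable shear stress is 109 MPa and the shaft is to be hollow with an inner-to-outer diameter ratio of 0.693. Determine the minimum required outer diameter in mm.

ω = 2π·72.9/60 = 7.634 rad/s, so T = P/ω = 353×745.7 / 7.634 = 34480 N·m.
For a hollow shaft with d_i/d_o = 0.693: τ_max = 16T/(π d_o³ (1−k⁴)), so d_o = [16T/(π τ_allow (1−k⁴))]^(1/3) = [16·34480/(π·1.09×10^8·0.7694)]^(1/3) = 0.1279 m.

128 mm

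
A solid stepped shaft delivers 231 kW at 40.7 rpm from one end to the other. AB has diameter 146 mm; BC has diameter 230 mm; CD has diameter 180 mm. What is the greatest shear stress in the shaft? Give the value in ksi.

12.9 ksi

ω = 2π·40.7/60 = 4.262 rad/s, so T = P/ω = 231×10³ / 4.262 = 54200 N·m.
Under the same torque, τ_max = 16T/(πd³) is largest where d is smallest — segment AB (d = 146 mm).
τ_max = 16·54200/(π·(0.146)³) = 8.870×10^7 Pa.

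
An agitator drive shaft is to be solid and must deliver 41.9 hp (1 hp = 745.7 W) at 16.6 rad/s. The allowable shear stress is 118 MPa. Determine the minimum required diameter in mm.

ω = 16.6 rad/s, so T = P/ω = 41.9×745.7 / 16.60 = 1882 N·m.
For a solid shaft τ_max = 16T/(πd³), so d = (16T/(π τ_allow))^(1/3) = (16·1882/(π·1.18×10^8))^(1/3) = 0.04331 m.

43.3 mm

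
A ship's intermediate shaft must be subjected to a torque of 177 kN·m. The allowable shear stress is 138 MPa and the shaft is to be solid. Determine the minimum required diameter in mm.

For a solid shaft τ_max = 16T/(πd³), so d = (16T/(π τ_allow))^(1/3) = (16·177000/(π·1.38×10^8))^(1/3) = 0.1869 m.

187 mm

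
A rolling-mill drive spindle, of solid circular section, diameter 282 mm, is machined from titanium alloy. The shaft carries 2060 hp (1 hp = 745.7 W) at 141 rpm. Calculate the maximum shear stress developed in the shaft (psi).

ω = 2π·141/60 = 14.77 rad/s, so T = P/ω = 2060×745.7 / 14.77 = 104000 N·m.
J = πd⁴/32 = π(0.282)⁴/32 = 6.209×10^-4 m⁴.
τ_max = T·r/J = 104000 × 0.141 / 6.209×10^-4 = 2.363×10^7 Pa.

3430 psi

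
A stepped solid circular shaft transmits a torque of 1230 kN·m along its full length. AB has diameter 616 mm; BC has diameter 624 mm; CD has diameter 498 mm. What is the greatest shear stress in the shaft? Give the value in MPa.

50.7 MPa

Under the same torque, τ_max = 16T/(πd³) is largest where d is smallest — segment CD (d = 498 mm).
τ_max = 16·1.230e6/(π·(0.498)³) = 5.072×10^7 Pa.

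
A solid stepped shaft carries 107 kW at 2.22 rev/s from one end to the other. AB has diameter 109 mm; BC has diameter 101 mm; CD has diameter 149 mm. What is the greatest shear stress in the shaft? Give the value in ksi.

5.50 ksi

ω = 2π·2.22 = 13.95 rad/s, so T = P/ω = 107×10³ / 13.95 = 7671 N·m.
Under the same torque, τ_max = 16T/(πd³) is largest where d is smallest — segment BC (d = 101 mm).
τ_max = 16·7671/(π·(0.101)³) = 3.792×10^7 Pa.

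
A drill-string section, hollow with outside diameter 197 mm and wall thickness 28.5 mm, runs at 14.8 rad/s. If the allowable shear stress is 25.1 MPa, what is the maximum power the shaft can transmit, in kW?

J = π(d_o⁴ − d_i⁴)/32 = π(0.197⁴ − 0.140⁴)/32 = 1.101×10^-4 m⁴.
T_max = τ_allow·J/r = 2.51×10^7 × 1.101×10^-4 / 0.0985 = 28070 N·m.
ω = 14.8 rad/s, so P_max = T_max·ω = 4.154×10^5 W.

415 kW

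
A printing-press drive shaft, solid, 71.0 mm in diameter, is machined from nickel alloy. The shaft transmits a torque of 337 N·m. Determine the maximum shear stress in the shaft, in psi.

696 psi

J = πd⁴/32 = π(0.0710)⁴/32 = 2.495×10^-6 m⁴.
τ_max = T·r/J = 337.0 × 0.0355 / 2.495×10^-6 = 4.795×10^6 Pa.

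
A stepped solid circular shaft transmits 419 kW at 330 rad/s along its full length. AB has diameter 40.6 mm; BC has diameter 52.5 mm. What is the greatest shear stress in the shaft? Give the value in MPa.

ω = 330 rad/s, so T = P/ω = 419×10³ / 330.0 = 1270 N·m.
Under the same torque, τ_max = 16T/(πd³) is largest where d is smallest — segment AB (d = 40.6 mm).
τ_max = 16·1270/(π·(0.0406)³) = 9.663×10^7 Pa.

96.6 MPa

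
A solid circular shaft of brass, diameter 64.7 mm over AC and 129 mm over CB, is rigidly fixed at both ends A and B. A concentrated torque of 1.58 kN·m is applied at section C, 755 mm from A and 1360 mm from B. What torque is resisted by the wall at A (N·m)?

Compatibility: T_A·a/J_AC = T_B·b/J_CB with T_A + T_B = T₀.
J_AC = 1.72×10^-6 m⁴, J_CB = 2.72×10^-5 m⁴, so T_A = T₀·(J_AC/a)/((J_AC/a)+(J_CB/b)) = 161.7 N·m, T_B = 1418 N·m.

162 N·m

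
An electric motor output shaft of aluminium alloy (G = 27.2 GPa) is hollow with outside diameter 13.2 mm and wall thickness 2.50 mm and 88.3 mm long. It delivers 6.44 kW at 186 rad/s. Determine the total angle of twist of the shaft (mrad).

44.3 mrad

ω = 186 rad/s, so T = P/ω = 6.44×10³ / 186.0 = 34.62 N·m.
J = π(d_o⁴ − d_i⁴)/32 = π(0.0132⁴ − 0.00820⁴)/32 = 2.537×10^-9 m⁴.
θ = T·L/(G·J) = 34.62 × 0.0883 / (27.2×10⁹ × 2.537×10^-9) = 0.04431 rad.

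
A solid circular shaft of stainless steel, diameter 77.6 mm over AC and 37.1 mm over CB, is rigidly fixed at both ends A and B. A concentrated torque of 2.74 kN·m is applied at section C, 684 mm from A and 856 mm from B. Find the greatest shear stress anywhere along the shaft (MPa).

28.7 MPa

Compatibility: T_A·a/J_AC = T_B·b/J_CB with T_A + T_B = T₀.
J_AC = 3.56×10^-6 m⁴, J_CB = 1.86×10^-7 m⁴, so T_A = T₀·(J_AC/a)/((J_AC/a)+(J_CB/b)) = 2630 N·m, T_B = 109.8 N·m.
τ in each portion: τ_AC = 2.87×10^7 Pa, τ_CB = 1.10×10^7 Pa; maximum is in AC.
τ_max = T_AC·r/J = 2630·0.0388/3.56×10^-6 = 2.867×10^7 Pa.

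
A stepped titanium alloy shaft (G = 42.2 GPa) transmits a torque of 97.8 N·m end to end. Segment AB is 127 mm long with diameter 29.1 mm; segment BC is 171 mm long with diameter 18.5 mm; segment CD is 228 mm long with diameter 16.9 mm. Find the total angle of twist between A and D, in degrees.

J_AB = π(0.0291)⁴/32 = 7.04×10^-8 m⁴; J_BC = π(0.0185)⁴/32 = 1.15×10^-8 m⁴; J_CD = π(0.0169)⁴/32 = 8.01×10^-9 m⁴.
θ = (T/G)·Σ L_i/J_i = (97.80/42.2×10⁹)·(0.127/7.04×10^-8 + 0.171/1.15×10^-8 + 0.228/8.01×10^-9) = 0.1046 rad.

5.99°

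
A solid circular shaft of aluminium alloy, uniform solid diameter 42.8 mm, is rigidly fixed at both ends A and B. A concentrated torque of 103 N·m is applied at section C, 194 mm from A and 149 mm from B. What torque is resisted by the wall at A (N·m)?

With uniform GJ and both ends fixed, compatibility θ_AC = θ_CB gives T_A·a = T_B·b, together with T_A + T_B = T₀.
T_A = T₀·b/(a+b) = 103.0·149/343.0 = 44.74 N·m; T_B = 58.26 N·m.

44.7 N·m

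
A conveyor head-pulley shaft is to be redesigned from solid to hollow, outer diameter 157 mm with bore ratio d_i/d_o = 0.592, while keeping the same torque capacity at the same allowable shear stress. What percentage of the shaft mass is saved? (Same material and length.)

Equal τ_max and T ⇒ the solid shaft needs d_s³ = d_o³(1−k⁴), so d_s = 157·(1−0.592⁴)^(1/3) = 150.3 mm.
Area ratio A_h/A_s = d_o²(1−k²)/d_s² = (1−k²)/(1−k⁴)^(2/3) = 0.7088.
Mass saving = 1 − 0.7088 = 29.1 %.

29.1 %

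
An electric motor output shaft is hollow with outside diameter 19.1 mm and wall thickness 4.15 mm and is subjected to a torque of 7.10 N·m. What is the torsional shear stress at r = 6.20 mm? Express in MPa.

J = π(d_o⁴ − d_i⁴)/32 = π(0.0191⁴ − 0.0108⁴)/32 = 1.173×10^-8 m⁴.
Shear stress varies linearly with radius: τ = T·r/J = 7.100 × 0.00620 / 1.173×10^-8 = 3.753×10^6 Pa.

3.75 MPa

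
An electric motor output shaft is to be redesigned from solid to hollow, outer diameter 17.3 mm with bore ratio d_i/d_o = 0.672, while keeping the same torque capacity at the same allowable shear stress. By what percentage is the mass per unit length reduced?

36.2 %

Equal τ_max and T ⇒ the solid shaft needs d_s³ = d_o³(1−k⁴), so d_s = 17.3·(1−0.672⁴)^(1/3) = 16.03 mm.
Area ratio A_h/A_s = d_o²(1−k²)/d_s² = (1−k²)/(1−k⁴)^(2/3) = 0.6385.
Mass saving = 1 − 0.6385 = 36.2 %.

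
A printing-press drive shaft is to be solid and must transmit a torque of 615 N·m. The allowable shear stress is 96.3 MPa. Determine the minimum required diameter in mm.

31.9 mm

For a solid shaft τ_max = 16T/(πd³), so d = (16T/(π τ_allow))^(1/3) = (16·615.0/(π·9.63×10^7))^(1/3) = 0.03192 m.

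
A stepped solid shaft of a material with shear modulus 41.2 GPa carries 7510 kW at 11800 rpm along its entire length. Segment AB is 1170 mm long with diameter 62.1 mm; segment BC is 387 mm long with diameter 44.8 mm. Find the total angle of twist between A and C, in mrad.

ω = 2π·11800/60 = 1236 rad/s, so T = P/ω = 7510×10³ / 1236 = 6078 N·m.
J_AB = π(0.0621)⁴/32 = 1.46×10^-6 m⁴; J_BC = π(0.0448)⁴/32 = 3.95×10^-7 m⁴.
θ = (T/G)·Σ L_i/J_i = (6078/41.2×10⁹)·(1.17/1.46×10^-6 + 0.387/3.95×10^-7) = 0.2626 rad.

263 mrad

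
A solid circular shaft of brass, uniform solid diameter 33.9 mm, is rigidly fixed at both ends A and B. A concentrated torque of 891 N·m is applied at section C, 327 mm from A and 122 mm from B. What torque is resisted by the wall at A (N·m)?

242 N·m

With uniform GJ and both ends fixed, compatibility θ_AC = θ_CB gives T_A·a = T_B·b, together with T_A + T_B = T₀.
T_A = T₀·b/(a+b) = 891.0·122/449.0 = 242.1 N·m; T_B = 648.9 N·m.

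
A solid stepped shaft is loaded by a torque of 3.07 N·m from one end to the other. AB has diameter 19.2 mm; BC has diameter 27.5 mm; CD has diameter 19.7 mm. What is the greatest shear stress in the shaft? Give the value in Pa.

2.21e6 Pa

Under the same torque, τ_max = 16T/(πd³) is largest where d is smallest — segment AB (d = 19.2 mm).
τ_max = 16·3.070/(π·(0.0192)³) = 2.209×10^6 Pa.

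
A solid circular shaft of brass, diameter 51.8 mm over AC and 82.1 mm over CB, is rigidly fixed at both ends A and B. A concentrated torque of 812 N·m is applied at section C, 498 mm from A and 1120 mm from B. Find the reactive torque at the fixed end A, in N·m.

Compatibility: T_A·a/J_AC = T_B·b/J_CB with T_A + T_B = T₀.
J_AC = 7.07×10^-7 m⁴, J_CB = 4.46×10^-6 m⁴, so T_A = T₀·(J_AC/a)/((J_AC/a)+(J_CB/b)) = 213.4 N·m, T_B = 598.6 N·m.

213 N·m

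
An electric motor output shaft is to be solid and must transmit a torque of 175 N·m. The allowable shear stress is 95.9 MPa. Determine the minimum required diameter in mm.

21.0 mm

For a solid shaft τ_max = 16T/(πd³), so d = (16T/(π τ_allow))^(1/3) = (16·175.0/(π·9.59×10^7))^(1/3) = 0.02102 m.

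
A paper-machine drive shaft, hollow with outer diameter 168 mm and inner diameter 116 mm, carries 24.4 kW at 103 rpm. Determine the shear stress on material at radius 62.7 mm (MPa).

2.35 MPa

ω = 2π·103/60 = 10.79 rad/s, so T = P/ω = 24.4×10³ / 10.79 = 2262 N·m.
J = π(d_o⁴ − d_i⁴)/32 = π(0.168⁴ − 0.116⁴)/32 = 6.043×10^-5 m⁴.
Shear stress varies linearly with radius: τ = T·r/J = 2262 × 0.0627 / 6.043×10^-5 = 2.347×10^6 Pa.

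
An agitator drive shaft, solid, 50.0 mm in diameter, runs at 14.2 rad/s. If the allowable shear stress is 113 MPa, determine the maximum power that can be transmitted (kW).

J = πd⁴/32 = π(0.0500)⁴/32 = 6.136×10^-7 m⁴.
T_max = τ_allow·J/r = 1.13×10^8 × 6.136×10^-7 / 0.0250 = 2773 N·m.
ω = 14.2 rad/s, so P_max = T_max·ω = 3.938×10^4 W.

39.4 kW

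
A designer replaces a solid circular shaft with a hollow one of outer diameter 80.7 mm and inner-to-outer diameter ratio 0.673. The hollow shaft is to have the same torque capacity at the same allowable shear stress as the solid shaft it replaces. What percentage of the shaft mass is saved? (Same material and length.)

Equal τ_max and T ⇒ the solid shaft needs d_s³ = d_o³(1−k⁴), so d_s = 80.7·(1−0.673⁴)^(1/3) = 74.75 mm.
Area ratio A_h/A_s = d_o²(1−k²)/d_s² = (1−k²)/(1−k⁴)^(2/3) = 0.6376.
Mass saving = 1 − 0.6376 = 36.2 %.

36.2 %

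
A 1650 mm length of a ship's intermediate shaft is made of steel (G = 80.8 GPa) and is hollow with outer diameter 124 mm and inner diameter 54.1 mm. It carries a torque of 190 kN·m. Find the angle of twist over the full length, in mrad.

173 mrad

J = π(d_o⁴ − d_i⁴)/32 = π(0.124⁴ − 0.0541⁴)/32 = 2.237×10^-5 m⁴.
θ = T·L/(G·J) = 190000 × 1.65 / (80.8×10⁹ × 2.237×10^-5) = 0.1734 rad.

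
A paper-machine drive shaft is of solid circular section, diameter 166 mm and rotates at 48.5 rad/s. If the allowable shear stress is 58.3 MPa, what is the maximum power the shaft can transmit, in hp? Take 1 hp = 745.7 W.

3410 hp

J = πd⁴/32 = π(0.166)⁴/32 = 7.455×10^-5 m⁴.
T_max = τ_allow·J/r = 5.83×10^7 × 7.455×10^-5 / 0.0830 = 52360 N·m.
ω = 48.5 rad/s, so P_max = T_max·ω = 2.540×10^6 W.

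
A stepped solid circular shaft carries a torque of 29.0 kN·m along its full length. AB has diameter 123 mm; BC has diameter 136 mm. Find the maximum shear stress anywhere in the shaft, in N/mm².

79.4 N/mm²

Under the same torque, τ_max = 16T/(πd³) is largest where d is smallest — segment AB (d = 123 mm).
τ_max = 16·29000/(π·(0.123)³) = 7.937×10^7 Pa.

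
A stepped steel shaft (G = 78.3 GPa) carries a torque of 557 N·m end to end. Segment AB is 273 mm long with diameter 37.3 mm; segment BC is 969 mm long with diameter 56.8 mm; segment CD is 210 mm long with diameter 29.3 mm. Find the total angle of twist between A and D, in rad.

J_AB = π(0.0373)⁴/32 = 1.90×10^-7 m⁴; J_BC = π(0.0568)⁴/32 = 1.02×10^-6 m⁴; J_CD = π(0.0293)⁴/32 = 7.24×10^-8 m⁴.
θ = (T/G)·Σ L_i/J_i = (557.0/78.3×10⁹)·(0.273/1.90×10^-7 + 0.969/1.02×10^-6 + 0.210/7.24×10^-8) = 0.03761 rad.

0.0376 rad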